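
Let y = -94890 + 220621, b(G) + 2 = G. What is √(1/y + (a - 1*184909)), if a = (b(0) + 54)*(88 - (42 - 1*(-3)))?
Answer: I*√2887746728951222/125731 ≈ 427.4*I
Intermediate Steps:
b(G) = -2 + G
a = 2236 (a = ((-2 + 0) + 54)*(88 - (42 - 1*(-3))) = (-2 + 54)*(88 - (42 + 3)) = 52*(88 - 1*45) = 52*(88 - 45) = 52*43 = 2236)
y = 125731
√(1/y + (a - 1*184909)) = √(1/125731 + (2236 - 1*184909)) = √(1/125731 + (2236 - 184909)) = √(1/125731 - 182673) = √(-22967658962/125731) = I*√2887746728951222/125731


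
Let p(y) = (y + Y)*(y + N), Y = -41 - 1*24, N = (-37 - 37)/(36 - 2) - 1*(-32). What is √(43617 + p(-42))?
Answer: √12981846/17 ≈ 211.94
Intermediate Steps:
N = 507/17 (N = -74/34 + 32 = -74*1/34 + 32 = -37/17 + 32 = 507/17 ≈ 29.824)
Y = -65 (Y = -41 - 24 = -65)
p(y) = (-65 + y)*(507/17 + y) (p(y) = (y - 65)*(y + 507/17) = (-65 + y)*(507/17 + y))
√(43617 + p(-42)) = √(43617 + (-32955/17 + (-42)² - 598/17*(-42))) = √(43617 + (-32955/17 + 1764 + 25116/17)) = √(43617 + 22149/17) = √(763638/17) = √12981846/17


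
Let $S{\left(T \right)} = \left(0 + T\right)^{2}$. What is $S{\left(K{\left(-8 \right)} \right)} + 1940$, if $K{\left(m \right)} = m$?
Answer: $2004$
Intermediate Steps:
$S{\left(T \right)} = T^{2}$
$S{\left(K{\left(-8 \right)} \right)} + 1940 = \left(-8\right)^{2} + 1940 = 64 + 1940 = 2004$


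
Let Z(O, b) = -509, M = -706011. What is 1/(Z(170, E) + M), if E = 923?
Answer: -1/706520 ≈ -1.4154e-6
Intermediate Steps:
1/(Z(170, E) + M) = 1/(-509 - 706011) = 1/(-706520) = -1/706520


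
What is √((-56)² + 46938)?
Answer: √50074 ≈ 223.77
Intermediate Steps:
√((-56)² + 46938) = √(3136 + 46938) = √50074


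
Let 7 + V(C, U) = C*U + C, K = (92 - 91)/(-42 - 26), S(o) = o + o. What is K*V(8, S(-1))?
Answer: 15/68 ≈ 0.22059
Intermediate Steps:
S(o) = 2*o
K = -1/68 (K = 1/(-68) = 1*(-1/68) = -1/68 ≈ -0.014706)
V(C, U) = -7 + C + C*U (V(C, U) = -7 + (C*U + C) = -7 + (C + C*U) = -7 + C + C*U)
K*V(8, S(-1)) = -(-7 + 8 + 8*(2*(-1)))/68 = -(-7 + 8 + 8*(-2))/68 = -(-7 + 8 - 16)/68 = -1/68*(-15) = 15/68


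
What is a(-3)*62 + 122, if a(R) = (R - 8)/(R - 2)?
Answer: 1292/5 ≈ 258.40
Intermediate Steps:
a(R) = (-8 + R)/(-2 + R)
a(-3)*62 + 122 = ((-8 - 3)/(-2 - 3))*62 + 122 = (-11/(-5))*62 + 122 = -⅕*(-11)*62 + 122 = (11/5)*62 + 122 = 682/5 + 122 = 1292/5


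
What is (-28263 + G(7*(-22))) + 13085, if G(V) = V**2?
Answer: 8538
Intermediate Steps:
(-28263 + G(7*(-22))) + 13085 = (-28263 + (7*(-22))**2) + 13085 = (-28263 + (-154)**2) + 13085 = (-28263 + 23716) + 13085 = -4547 + 13085 = 8538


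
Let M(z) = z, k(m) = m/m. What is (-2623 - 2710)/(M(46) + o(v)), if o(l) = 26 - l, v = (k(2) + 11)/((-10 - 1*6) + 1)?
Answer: -26665/364 ≈ -73.255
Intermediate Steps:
k(m) = 1
v = -4/5 (v = (1 + 11)/((-10 - 1*6) + 1) = 12/((-10 - 6) + 1) = 12/(-16 + 1) = 12/(-15) = 12*(-1/15) = -4/5 ≈ -0.80000)
(-2623 - 2710)/(M(46) + o(v)) = (-2623 - 2710)/(46 + (26 - 1*(-4/5))) = -5333/(46 + (26 + 4/5)) = -5333/(46 + 134/5) = -5333/364/5 = -5333*5/364 = -26665/364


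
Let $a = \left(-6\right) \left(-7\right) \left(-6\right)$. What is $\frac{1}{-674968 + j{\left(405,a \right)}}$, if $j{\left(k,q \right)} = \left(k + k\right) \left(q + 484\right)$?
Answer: $- \frac{1}{487048} \approx -2.0532 \cdot 10^{-6}$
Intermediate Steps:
$a = -252$ ($a = 42 \left(-6\right) = -252$)
$j{\left(k,q \right)} = 2 k \left(484 + q\right)$
$\frac{1}{-674968 + j{\left(405,a \right)}} = \frac{1}{-674968 + 2 \cdot 405 \left(484 - 252\right)} = \frac{1}{-674968 + 2 \cdot 405 \cdot 232} = \frac{1}{-674968 + 187920} = \frac{1}{-487048} = - \frac{1}{487048}$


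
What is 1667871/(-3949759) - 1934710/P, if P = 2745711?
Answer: -12221129986171/10844896733649 ≈ -1.1269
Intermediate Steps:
1667871/(-3949759) - 1934710/P = 1667871/(-3949759) - 1934710/2745711 = 1667871*(-1/3949759) - 1934710*1/2745711 = -1667871/3949759 - 1934710/2745711 = -12221129986171/10844896733649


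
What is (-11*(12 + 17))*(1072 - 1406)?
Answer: 106546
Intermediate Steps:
(-11*(12 + 17))*(1072 - 1406) = -11*29*(-334) = -319*(-334) = 106546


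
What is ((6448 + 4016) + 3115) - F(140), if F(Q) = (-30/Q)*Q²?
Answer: 17779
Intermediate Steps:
F(Q) = -30*Q
((6448 + 4016) + 3115) - F(140) = ((6448 + 4016) + 3115) - (-30)*140 = (10464 + 3115) - 1*(-4200) = 13579 + 4200 = 17779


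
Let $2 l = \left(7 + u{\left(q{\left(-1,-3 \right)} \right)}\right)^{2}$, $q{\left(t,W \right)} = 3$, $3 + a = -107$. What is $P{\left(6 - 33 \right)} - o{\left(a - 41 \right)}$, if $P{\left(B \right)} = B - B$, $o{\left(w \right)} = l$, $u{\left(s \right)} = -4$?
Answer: $- \frac{9}{2} \approx -4.5$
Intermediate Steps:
$a = -110$ ($a = -3 - 107 = -110$)
$l = \frac{9}{2}$ ($l = \frac{\left(7 - 4\right)^{2}}{2} = \frac{3^{2}}{2} = \frac{1}{2} \cdot 9 = \frac{9}{2} \approx 4.5$)
$o{\left(w \right)} = \frac{9}{2}$
$P{\left(B \right)} = 0$
$P{\left(6 - 33 \right)} - o{\left(a - 41 \right)} = 0 - \frac{9}{2} = - \frac{9}{2}$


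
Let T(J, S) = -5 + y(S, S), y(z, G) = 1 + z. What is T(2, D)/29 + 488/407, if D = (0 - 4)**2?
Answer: 19036/11803 ≈ 1.6128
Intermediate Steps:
D = 16 (D = (-4)**2 = 16)
T(J, S) = -4 + S (T(J, S) = -5 + (1 + S) = -4 + S)
T(2, D)/29 + 488/407 = (-4 + 16)/29 + 488/407 = 12*(1/29) + 488*(1/407) = 12/29 + 488/407 = 19036/11803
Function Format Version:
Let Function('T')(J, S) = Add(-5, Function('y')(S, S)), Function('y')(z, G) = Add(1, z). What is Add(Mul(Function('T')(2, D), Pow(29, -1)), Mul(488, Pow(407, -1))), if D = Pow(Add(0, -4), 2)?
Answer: Rational(19036, 11803) ≈ 1.6128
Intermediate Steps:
D = 16 (D = Pow(-4, 2) = 16)
Function('T')(J, S) = Add(-4, S) (Function('T')(J, S) = Add(-5, Add(1, S)) = Add(-4, S))
Add(Mul(Function('T')(2, D), Pow(29, -1)), Mul(488, Pow(407, -1))) = Add(Mul(Add(-4, 16), Pow(29, -1)), Mul(488, Pow(407, -1))) = Add(Mul(12, Rational(1, 29)), Mul(488, Rational(1, 407))) = Add(Rational(12, 29), Rational(488, 407)) = Rational(19036, 11803)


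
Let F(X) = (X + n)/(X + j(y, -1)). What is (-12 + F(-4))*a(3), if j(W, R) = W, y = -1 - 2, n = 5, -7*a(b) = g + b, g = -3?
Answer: 0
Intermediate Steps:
a(b) = 3/7 - b/7 (a(b) = -(-3 + b)/7 = 3/7 - b/7)
y = -3
F(X) = (5 + X)/(-3 + X) (F(X) = (X + 5)/(X - 3) = (5 + X)/(-3 + X))
(-12 + F(-4))*a(3) = (-12 + (5 - 4)/(-3 - 4))*(3/7 - 1/7*3) = (-12 + 1/(-7))*(3/7 - 3/7) = (-12 - 1/7*1)*0 = (-12 - 1/7)*0 = -85/7*0 = 0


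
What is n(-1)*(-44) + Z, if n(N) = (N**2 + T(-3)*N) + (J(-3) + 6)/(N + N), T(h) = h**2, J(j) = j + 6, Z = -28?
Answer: 522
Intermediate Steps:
J(j) = 6 + j
n(N) = N**2 + 9*N + 9/(2*N) (n(N) = (N**2 + (-3)**2*N) + ((6 - 3) + 6)/(N + N) = (N**2 + 9*N) + (3 + 6)/((2*N)) = (N**2 + 9*N) + 9*(1/(2*N)) = (N**2 + 9*N) + 9/(2*N) = N**2 + 9*N + 9/(2*N))
n(-1)*(-44) + Z = ((-1)**2 + 9*(-1) + (9/2)/(-1))*(-44) - 28 = (1 - 9 + (9/2)*(-1))*(-44) - 28 = (1 - 9 - 9/2)*(-44) - 28 = -25/2*(-44) - 28 = 550 - 28 = 522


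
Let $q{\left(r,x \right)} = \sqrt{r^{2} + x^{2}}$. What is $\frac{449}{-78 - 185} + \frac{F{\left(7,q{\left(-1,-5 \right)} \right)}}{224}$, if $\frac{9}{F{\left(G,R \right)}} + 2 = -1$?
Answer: $- \frac{101365}{58912} \approx -1.7206$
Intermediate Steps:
$F{\left(G,R \right)} = -3$ ($F{\left(G,R \right)} = \frac{9}{-2 - 1} = \frac{9}{-3} = 9 \left(- \frac{1}{3}\right) = -3$)
$\frac{449}{-78 - 185} + \frac{F{\left(7,q{\left(-1,-5 \right)} \right)}}{224} = \frac{449}{-78 - 185} - \frac{3}{224} = \frac{449}{-263} - \frac{3}{224} = 449 \left(- \frac{1}{263}\right) - \frac{3}{224} = - \frac{449}{263} - \frac{3}{224} = - \frac{101365}{58912}$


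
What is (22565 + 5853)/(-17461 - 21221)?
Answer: -14209/19341 ≈ -0.73466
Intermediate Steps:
(22565 + 5853)/(-17461 - 21221) = 28418/(-38682) = 28418*(-1/38682) = -14209/19341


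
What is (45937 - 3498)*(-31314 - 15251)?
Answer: -1976172035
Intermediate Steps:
(45937 - 3498)*(-31314 - 15251) = 42439*(-46565) = -1976172035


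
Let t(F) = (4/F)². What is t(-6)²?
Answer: 16/81 ≈ 0.19753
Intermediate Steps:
t(F) = 16/F²
t(-6)² = (16/(-6)²)² = (16*(1/36))² = (4/9)² = 16/81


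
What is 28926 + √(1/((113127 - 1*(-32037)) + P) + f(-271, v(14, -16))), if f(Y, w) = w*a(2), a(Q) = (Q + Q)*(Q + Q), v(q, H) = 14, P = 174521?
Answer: 28926 + √22892464146085/319685 ≈ 28941.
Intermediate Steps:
a(Q) = 4*Q² (a(Q) = (2*Q)*(2*Q) = 4*Q²)
f(Y, w) = 16*w (f(Y, w) = w*(4*2²) = w*(4*4) = w*16 = 16*w)
28926 + √(1/((113127 - 1*(-32037)) + P) + f(-271, v(14, -16))) = 28926 + √(1/((113127 - 1*(-32037)) + 174521) + 16*14) = 28926 + √(1/((113127 + 32037) + 174521) + 224) = 28926 + √(1/(145164 + 174521) + 224) = 28926 + √(1/319685 + 224) = 28926 + √(71609441/319685) = 28926 + √22892464146085/319685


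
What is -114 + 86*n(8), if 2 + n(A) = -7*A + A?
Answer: -4414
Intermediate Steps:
n(A) = -2 - 6*A (n(A) = -2 + (-7*A + A) = -2 - 6*A)
-114 + 86*n(8) = -114 + 86*(-2 - 6*8) = -114 + 86*(-2 - 48) = -114 + 86*(-50) = -114 - 4300 = -4414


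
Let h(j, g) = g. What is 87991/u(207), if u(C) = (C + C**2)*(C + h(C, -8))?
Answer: 87991/8568144 ≈ 0.010270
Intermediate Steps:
u(C) = (-8 + C)*(C + C**2) (u(C) = (C + C**2)*(C - 8) = (C + C**2)*(-8 + C) = (-8 + C)*(C + C**2))
87991/u(207) = 87991/((207*(-8 + 207**2 - 7*207))) = 87991/((207*(-8 + 42849 - 1449))) = 87991/((207*41392)) = 87991/8568144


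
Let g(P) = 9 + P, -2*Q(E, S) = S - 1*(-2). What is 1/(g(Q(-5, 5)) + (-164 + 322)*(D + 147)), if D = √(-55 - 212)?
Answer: 92926/2185471921 - 632*I*√267/2185471921 ≈ 4.252e-5 - 4.7253e-6*I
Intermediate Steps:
Q(E, S) = -1 - S/2 (Q(E, S) = -(S - 1*(-2))/2 = -(S + 2)/2 = -(2 + S)/2 = -1 - S/2)
D = I*√267 (D = √(-267) = I*√267 ≈ 16.34*I)
1/(g(Q(-5, 5)) + (-164 + 322)*(D + 147)) = 1/((9 + (-1 - ½*5)) + (-164 + 322)*(I*√267 + 147)) = 1/((9 + (-1 - 5/2)) + 158*(147 + I*√267)) = 1/((9 - 7/2) + (23226 + 158*I*√267)) = 1/(11/2 + (23226 + 158*I*√267)) = 1/(46463/2 + 158*I*√267)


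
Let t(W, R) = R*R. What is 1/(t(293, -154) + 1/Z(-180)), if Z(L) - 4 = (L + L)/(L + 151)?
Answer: 476/11288845 ≈ 4.2166e-5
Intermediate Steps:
t(W, R) = R²
Z(L) = 4 + 2*L/(151 + L) (Z(L) = 4 + (L + L)/(L + 151) = 4 + (2*L)/(151 + L) = 4 + 2*L/(151 + L))
1/(t(293, -154) + 1/Z(-180)) = 1/((-154)² + 1/(2*(302 + 3*(-180))/(151 - 180))) = 1/(23716 + 1/(2*(302 - 540)/(-29))) = 1/(23716 + 1/(2*(-1/29)*(-238))) = 1/(23716 + 1/(476/29)) = 1/(23716 + 29/476) = 1/(11288845/476) = 476/11288845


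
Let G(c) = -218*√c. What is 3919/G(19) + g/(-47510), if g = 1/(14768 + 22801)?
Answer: -1/1784903190 - 3919*√19/4142 ≈ -4.1242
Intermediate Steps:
g = 1/37569 ≈ 2.6618e-5
3919/G(19) + g/(-47510) = 3919/((-218*√19)) + (1/37569)/(-47510) = 3919*(-√19/4142) + (1/37569)*(-1/47510) = -3919*√19/4142 - 1/1784903190 = -1/1784903190 - 3919*√19/4142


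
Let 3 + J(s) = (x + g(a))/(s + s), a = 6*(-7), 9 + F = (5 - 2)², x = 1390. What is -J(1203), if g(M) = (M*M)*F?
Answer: 2914/1203 ≈ 2.4223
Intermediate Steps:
F = 0 (F = -9 + (5 - 2)² = -9 + 3² = -9 + 9 = 0)
a = -42
g(M) = 0 (g(M) = (M*M)*0 = M²*0 = 0)
J(s) = -3 + 695/s (J(s) = -3 + (1390 + 0)/(s + s) = -3 + 1390/((2*s)) = -3 + 1390*(1/(2*s)) = -3 + 695/s)
-J(1203) = -(-3 + 695/1203) = -1*(-2914/1203) = 2914/1203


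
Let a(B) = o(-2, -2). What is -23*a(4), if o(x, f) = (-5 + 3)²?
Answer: -92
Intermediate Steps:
o(x, f) = 4 (o(x, f) = (-2)² = 4)
a(B) = 4
-23*a(4) = -23*4 = -92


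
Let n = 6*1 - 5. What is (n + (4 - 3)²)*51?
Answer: 102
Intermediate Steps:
n = 1 (n = 6 - 5 = 1)
(n + (4 - 3)²)*51 = (1 + (4 - 3)²)*51 = (1 + 1²)*51 = (1 + 1)*51 = 2*51 = 102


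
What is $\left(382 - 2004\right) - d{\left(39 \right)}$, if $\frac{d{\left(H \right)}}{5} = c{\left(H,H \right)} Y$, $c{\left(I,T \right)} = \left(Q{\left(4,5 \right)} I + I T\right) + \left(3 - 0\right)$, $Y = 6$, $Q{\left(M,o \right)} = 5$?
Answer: $-53192$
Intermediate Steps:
$c{\left(I,T \right)} = 3 + 5 I + I T$ ($c{\left(I,T \right)} = \left(5 I + I T\right) + \left(3 - 0\right) = \left(5 I + I T\right) + \left(3 + 0\right) = \left(5 I + I T\right) + 3 = 3 + 5 I + I T$)
$d{\left(H \right)} = 90 + 30 H^{2} + 150 H$ ($d{\left(H \right)} = 5 \left(3 + 5 H + H H\right) 6 = 5 \left(3 + 5 H + H^{2}\right) 6 = 5 \left(3 + H^{2} + 5 H\right) 6 = 5 \left(18 + 6 H^{2} + 30 H\right) = 90 + 30 H^{2} + 150 H$)
$\left(382 - 2004\right) - d{\left(39 \right)} = \left(382 - 2004\right) - \left(90 + 30 \cdot 39^{2} + 150 \cdot 39\right) = -1622 - \left(90 + 30 \cdot 1521 + 5850\right) = -1622 - \left(90 + 45630 + 5850\right) = -1622 - 51570 = -53192$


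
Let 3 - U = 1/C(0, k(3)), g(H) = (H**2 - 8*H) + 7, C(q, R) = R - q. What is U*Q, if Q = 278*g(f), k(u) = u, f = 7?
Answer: 0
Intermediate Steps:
g(H) = 7 + H**2 - 8*H
Q = 0 (Q = 278*(7 + 7**2 - 8*7) = 278*(7 + 49 - 56) = 278*0 = 0)
U = 8/3 (U = 3 - 1/(3 - 1*0) = 3 - 1/(3 + 0) = 3 - 1/3 = 8/3 ≈ 2.6667)
U*Q = (8/3)*0 = 0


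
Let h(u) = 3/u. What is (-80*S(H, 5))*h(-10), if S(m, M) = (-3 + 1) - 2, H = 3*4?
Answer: -96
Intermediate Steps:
H = 12
S(m, M) = -4 (S(m, M) = -2 - 2 = -4)
(-80*S(H, 5))*h(-10) = (-80*(-4))*(3/(-10)) = 320*(3*(-⅒)) = 320*(-3/10) = -96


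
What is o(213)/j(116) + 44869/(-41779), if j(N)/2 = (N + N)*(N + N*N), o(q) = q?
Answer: -94183166875/87699802944 ≈ -1.0739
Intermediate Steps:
j(N) = 4*N*(N + N²) (j(N) = 2*((N + N)*(N + N*N)) = 2*((2*N)*(N + N²)) = 2*(2*N*(N + N²)) = 4*N*(N + N²))
o(213)/j(116) + 44869/(-41779) = 213/((4*116²*(1 + 116))) + 44869/(-41779) = 213/((4*13456*117)) + 44869*(-1/41779) = 213/6297408 - 44869/41779 = 213*(1/6297408) - 44869/41779 = 71/2099136 - 44869/41779 = -94183166875/87699802944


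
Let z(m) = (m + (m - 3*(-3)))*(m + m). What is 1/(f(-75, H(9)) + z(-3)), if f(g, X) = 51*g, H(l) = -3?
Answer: -1/3843 ≈ -0.00026021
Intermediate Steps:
z(m) = 2*m*(9 + 2*m) (z(m) = (m + (m + 9))*(2*m) = (m + (9 + m))*(2*m) = (9 + 2*m)*(2*m) = 2*m*(9 + 2*m))
1/(f(-75, H(9)) + z(-3)) = 1/(51*(-75) + 2*(-3)*(9 + 2*(-3))) = 1/(-3825 + 2*(-3)*(9 - 6)) = 1/(-3825 + 2*(-3)*3) = 1/(-3825 - 18) = 1/(-3843) = -1/3843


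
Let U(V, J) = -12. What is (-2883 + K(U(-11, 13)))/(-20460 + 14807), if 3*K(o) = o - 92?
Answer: 8753/16959 ≈ 0.51613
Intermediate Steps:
K(o) = -92/3 + o/3 (K(o) = (o - 92)/3 = (-92 + o)/3 = -92/3 + o/3)
(-2883 + K(U(-11, 13)))/(-20460 + 14807) = (-2883 + (-92/3 + (⅓)*(-12)))/(-20460 + 14807) = (-2883 + (-92/3 - 4))/(-5653) = (-2883 - 104/3)*(-1/5653) = -8753/3*(-1/5653) = 8753/16959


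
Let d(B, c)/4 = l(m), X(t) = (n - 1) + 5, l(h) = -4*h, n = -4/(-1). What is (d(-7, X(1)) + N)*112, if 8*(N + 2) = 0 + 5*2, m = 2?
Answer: -3668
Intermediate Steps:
n = 4 (n = -4*(-1) = 4)
N = -3/4 (N = -2 + (0 + 5*2)/8 = -2 + (0 + 10)/8 = -2 + (1/8)*10 = -2 + 5/4 = -3/4 ≈ -0.75000)
X(t) = 8 (X(t) = (4 - 1) + 5 = 3 + 5 = 8)
d(B, c) = -32 (d(B, c) = 4*(-4*2) = 4*(-8) = -32)
(d(-7, X(1)) + N)*112 = (-32 - 3/4)*112 = -131/4*112 = -3668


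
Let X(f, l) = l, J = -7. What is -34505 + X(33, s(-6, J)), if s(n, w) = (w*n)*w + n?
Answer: -34805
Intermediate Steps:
s(n, w) = n + n*w**2 (s(n, w) = (n*w)*w + n = n*w**2 + n = n + n*w**2)
-34505 + X(33, s(-6, J)) = -34505 - 6*(1 + (-7)**2) = -34505 - 6*(1 + 49) = -34505 - 6*50 = -34505 - 300 = -34805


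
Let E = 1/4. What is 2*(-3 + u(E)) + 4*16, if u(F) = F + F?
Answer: 59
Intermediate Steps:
E = ¼ (E = 1*(¼) = ¼ ≈ 0.25000)
u(F) = 2*F
2*(-3 + u(E)) + 4*16 = 2*(-3 + 2*(¼)) + 4*16 = 2*(-3 + ½) + 64 = 2*(-5/2) + 64 = -5 + 64 = 59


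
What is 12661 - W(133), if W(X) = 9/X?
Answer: 1683904/133 ≈ 12661.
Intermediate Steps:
12661 - W(133) = 12661 - 9/133 = 1683904/133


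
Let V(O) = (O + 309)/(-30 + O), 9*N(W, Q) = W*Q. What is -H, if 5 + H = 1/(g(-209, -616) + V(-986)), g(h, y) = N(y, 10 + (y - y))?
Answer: 31271479/6252467 ≈ 5.0015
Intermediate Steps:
N(W, Q) = Q*W/9 (N(W, Q) = (W*Q)/9 = (Q*W)/9 = Q*W/9)
g(h, y) = 10*y/9 (g(h, y) = (10 + (y - y))*y/9 = (10 + 0)*y/9 = (1/9)*10*y = 10*y/9)
V(O) = (309 + O)/(-30 + O)
H = -31271479/6252467 (H = -5 + 1/((10/9)*(-616) + (309 - 986)/(-30 - 986)) = -5 + 1/(-6160/9 - 677/(-1016)) = -5 + 1/(-6160/9 - 1/1016*(-677)) = -5 + 1/(-6160/9 + 677/1016) = -5 + 1/(-6252467/9144) = -5 - 9144/6252467 = -31271479/6252467 ≈ -5.0015)
-H = -1*(-31271479/6252467) = 31271479/6252467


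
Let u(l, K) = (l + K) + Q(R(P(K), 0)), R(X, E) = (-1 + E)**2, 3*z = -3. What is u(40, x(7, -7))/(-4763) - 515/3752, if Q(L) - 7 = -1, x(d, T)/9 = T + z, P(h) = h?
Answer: -2355393/17870776 ≈ -0.13180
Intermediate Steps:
z = -1 (z = (1/3)*(-3) = -1)
x(d, T) = -9 + 9*T (x(d, T) = 9*(T - 1) = 9*(-1 + T) = -9 + 9*T)
Q(L) = 6 (Q(L) = 7 - 1 = 6)
u(l, K) = 6 + K + l (u(l, K) = (l + K) + 6 = (K + l) + 6 = 6 + K + l)
u(40, x(7, -7))/(-4763) - 515/3752 = (6 + (-9 + 9*(-7)) + 40)/(-4763) - 515/3752 = (6 + (-9 - 63) + 40)*(-1/4763) - 515*1/3752 = (6 - 72 + 40)*(-1/4763) - 515/3752 = -26*(-1/4763) - 515/3752 = 26/4763 - 515/3752 = -2355393/17870776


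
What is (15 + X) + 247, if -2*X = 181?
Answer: 343/2 ≈ 171.50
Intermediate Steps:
X = -181/2 (X = -½*181 = -181/2 ≈ -90.500)
(15 + X) + 247 = (15 - 181/2) + 247 = -151/2 + 247 = 343/2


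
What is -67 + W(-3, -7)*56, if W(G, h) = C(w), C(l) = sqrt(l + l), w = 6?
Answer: -67 + 112*sqrt(3) ≈ 126.99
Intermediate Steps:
C(l) = sqrt(2)*sqrt(l) (C(l) = sqrt(2*l) = sqrt(2)*sqrt(l))
W(G, h) = 2*sqrt(3) (W(G, h) = sqrt(2)*sqrt(6) = 2*sqrt(3))
-67 + W(-3, -7)*56 = -67 + (2*sqrt(3))*56 = -67 + 112*sqrt(3)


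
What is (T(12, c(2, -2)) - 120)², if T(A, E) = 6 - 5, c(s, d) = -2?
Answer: 14161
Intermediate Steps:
T(A, E) = 1
(T(12, c(2, -2)) - 120)² = (1 - 120)² = (-119)² = 14161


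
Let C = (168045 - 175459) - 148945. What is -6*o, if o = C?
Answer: 938154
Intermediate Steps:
C = -156359 (C = -7414 - 148945 = -156359)
o = -156359
-6*o = -6*(-156359) = 938154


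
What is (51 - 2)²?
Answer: 2401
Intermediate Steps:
(51 - 2)² = 49² = 2401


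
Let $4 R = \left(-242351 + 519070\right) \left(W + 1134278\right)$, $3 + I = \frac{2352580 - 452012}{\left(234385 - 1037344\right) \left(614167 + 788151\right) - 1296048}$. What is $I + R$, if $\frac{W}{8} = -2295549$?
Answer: $- \frac{1342169970990743468338013}{1126005155010} \approx -1.192 \cdot 10^{12}$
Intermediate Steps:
$W = -18364392$ ($W = 8 \left(-2295549\right) = -18364392$)
$I = - \frac{1689008682799}{563002577505}$ ($I = -3 + \frac{2352580 - 452012}{\left(234385 - 1037344\right) \left(614167 + 788151\right) - 1296048} = -3 + \frac{1900568}{\left(-802959\right) 1402318 - 1296048} = -3 + \frac{1900568}{-1126003858962 - 1296048} = -3 + \frac{1900568}{-1126005155010} = -3 + 1900568 \left(- \frac{1}{1126005155010}\right) = -3 - \frac{950284}{563002577505} = - \frac{1689008682799}{563002577505} \approx -3.0$)
$R = - \frac{2383949957983}{2}$ ($R = \frac{\left(-242351 + 519070\right) \left(-18364392 + 1134278\right)}{4} = \frac{276719 \left(-17230114\right)}{4} = \frac{1}{4} \left(-4767899915966\right) = - \frac{2383949957983}{2} \approx -1.192 \cdot 10^{12}$)
$I + R = - \frac{1689008682799}{563002577505} - \frac{2383949957983}{2} = - \frac{1342169970990743468338013}{1126005155010}$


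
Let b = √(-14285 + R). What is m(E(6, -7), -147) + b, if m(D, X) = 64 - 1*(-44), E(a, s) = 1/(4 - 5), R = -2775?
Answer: 108 + 2*I*√4265 ≈ 108.0 + 130.61*I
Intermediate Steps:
E(a, s) = -1 (E(a, s) = 1/(-1) = -1)
m(D, X) = 108 (m(D, X) = 64 + 44 = 108)
b = 2*I*√4265 (b = √(-14285 - 2775) = √(-17060) = 2*I*√4265 ≈ 130.61*I)
m(E(6, -7), -147) + b = 108 + 2*I*√4265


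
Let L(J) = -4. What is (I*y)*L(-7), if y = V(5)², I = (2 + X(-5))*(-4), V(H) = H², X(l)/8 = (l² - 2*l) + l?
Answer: 2420000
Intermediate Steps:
X(l) = -8*l + 8*l² (X(l) = 8*((l² - 2*l) + l) = 8*(l² - l) = -8*l + 8*l²)
I = -968 (I = (2 + 8*(-5)*(-1 - 5))*(-4) = (2 + 8*(-5)*(-6))*(-4) = (2 + 240)*(-4) = 242*(-4) = -968)
y = 625 (y = (5²)² = 25² = 625)
(I*y)*L(-7) = -968*625*(-4) = -605000*(-4) = 2420000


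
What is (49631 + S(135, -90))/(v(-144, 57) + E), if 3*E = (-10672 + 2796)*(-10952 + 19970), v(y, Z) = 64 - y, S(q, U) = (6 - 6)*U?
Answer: -49631/23675048 ≈ -0.0020963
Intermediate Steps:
S(q, U) = 0 (S(q, U) = 0*U = 0)
E = -23675256 (E = ((-10672 + 2796)*(-10952 + 19970))/3 = (-7876*9018)/3 = (⅓)*(-71025768) = -23675256)
(49631 + S(135, -90))/(v(-144, 57) + E) = (49631 + 0)/((64 - 1*(-144)) - 23675256) = 49631/((64 + 144) - 23675256) = 49631/(208 - 23675256) = 49631/(-23675048) = 49631*(-1/23675048) = -49631/23675048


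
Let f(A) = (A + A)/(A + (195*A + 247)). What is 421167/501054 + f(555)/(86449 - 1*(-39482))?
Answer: 642508062518091/764378984567822 ≈ 0.84056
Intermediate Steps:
f(A) = 2*A/(247 + 196*A) (f(A) = (2*A)/(A + (247 + 195*A)) = (2*A)/(247 + 196*A) = 2*A/(247 + 196*A))
421167/501054 + f(555)/(86449 - 1*(-39482)) = 421167/501054 + (2*555/(247 + 196*555))/(86449 - 1*(-39482)) = 421167*(1/501054) + (2*555/(247 + 108780))/(86449 + 39482) = 140389/167018 + (2*555/109027)/125931 = 140389/167018 + (2*555*(1/109027))*(1/125931) = 140389/167018 + (1110/109027)*(1/125931) = 140389/167018 + 370/4576626379 = 642508062518091/764378984567822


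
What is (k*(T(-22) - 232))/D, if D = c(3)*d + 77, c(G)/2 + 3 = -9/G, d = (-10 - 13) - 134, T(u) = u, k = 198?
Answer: -50292/1961 ≈ -25.646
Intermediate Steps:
d = -157 (d = -23 - 134 = -157)
c(G) = -6 - 18/G (c(G) = -6 + 2*(-9/G) = -6 - 18/G)
D = 1961 (D = (-6 - 18/3)*(-157) + 77 = (-6 - 18*1/3)*(-157) + 77 = (-6 - 6)*(-157) + 77 = -12*(-157) + 77 = 1884 + 77 = 1961)
(k*(T(-22) - 232))/D = (198*(-22 - 232))/1961 = (198*(-254))*(1/1961) = -50292*1/1961 = -50292/1961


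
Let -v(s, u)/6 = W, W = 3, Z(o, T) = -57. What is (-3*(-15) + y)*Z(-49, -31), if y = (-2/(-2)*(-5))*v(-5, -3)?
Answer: -7695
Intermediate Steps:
v(s, u) = -18 (v(s, u) = -6*3 = -18)
y = 90 (y = (-2/(-2)*(-5))*(-18) = (-2*(-1/2)*(-5))*(-18) = (1*(-5))*(-18) = -5*(-18) = 90)
(-3*(-15) + y)*Z(-49, -31) = (-3*(-15) + 90)*(-57) = (45 + 90)*(-57) = 135*(-57) = -7695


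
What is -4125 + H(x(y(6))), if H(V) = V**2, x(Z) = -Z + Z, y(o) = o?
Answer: -4125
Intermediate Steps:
x(Z) = 0
-4125 + H(x(y(6))) = -4125 + 0**2 = -4125 + 0 = -4125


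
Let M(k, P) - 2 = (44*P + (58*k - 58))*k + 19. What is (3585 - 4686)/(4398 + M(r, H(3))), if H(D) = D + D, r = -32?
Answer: -367/19073 ≈ -0.019242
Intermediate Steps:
H(D) = 2*D
M(k, P) = 21 + k*(-58 + 44*P + 58*k) (M(k, P) = 2 + ((44*P + (58*k - 58))*k + 19) = 2 + ((44*P + (-58 + 58*k))*k + 19) = 2 + ((-58 + 44*P + 58*k)*k + 19) = 2 + (k*(-58 + 44*P + 58*k) + 19) = 2 + (19 + k*(-58 + 44*P + 58*k)) = 21 + k*(-58 + 44*P + 58*k))
(3585 - 4686)/(4398 + M(r, H(3))) = (3585 - 4686)/(4398 + (21 - 58*(-32) + 58*(-32)² + 44*(2*3)*(-32))) = -1101/(4398 + (21 + 1856 + 58*1024 + 44*6*(-32))) = -1101/(4398 + (21 + 1856 + 59392 - 8448)) = -1101/(4398 + 52821) = -1101/57219 = -1101*1/57219 = -367/19073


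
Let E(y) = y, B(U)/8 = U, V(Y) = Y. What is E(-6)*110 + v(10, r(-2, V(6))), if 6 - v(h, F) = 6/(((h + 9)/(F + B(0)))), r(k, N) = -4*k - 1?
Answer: -12468/19 ≈ -656.21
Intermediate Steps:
B(U) = 8*U
r(k, N) = -1 - 4*k
v(h, F) = 6 - 6*F/(9 + h) (v(h, F) = 6 - 6/((h + 9)/(F + 8*0)) = 6 - 6/((9 + h)/(F + 0)) = 6 - 6/((9 + h)/F) = 6 - 6*F/(9 + h))
E(-6)*110 + v(10, r(-2, V(6))) = -6*110 + 6*(9 + 10 - (-1 - 4*(-2)))/(9 + 10) = -660 + 6*(9 + 10 - (-1 + 8))/19 = -660 + 6*(1/19)*(9 + 10 - 1*7) = -660 + 6*(1/19)*(9 + 10 - 7) = -660 + 6*(1/19)*12 = -660 + 72/19 = -12468/19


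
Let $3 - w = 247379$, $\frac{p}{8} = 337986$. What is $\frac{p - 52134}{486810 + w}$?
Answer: $\frac{1325877}{119717} \approx 11.075$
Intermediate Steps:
$p = 2703888$ ($p = 8 \cdot 337986 = 2703888$)
$w = -247376$ ($w = 3 - 247379 = -247376$)
$\frac{p - 52134}{486810 + w} = \frac{2703888 - 52134}{486810 - 247376} = \frac{2651754}{239434} = 2651754 \cdot \frac{1}{239434} = \frac{1325877}{119717}$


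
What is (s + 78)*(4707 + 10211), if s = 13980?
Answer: 209717244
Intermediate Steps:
(s + 78)*(4707 + 10211) = (13980 + 78)*(4707 + 10211) = 14058*14918 = 209717244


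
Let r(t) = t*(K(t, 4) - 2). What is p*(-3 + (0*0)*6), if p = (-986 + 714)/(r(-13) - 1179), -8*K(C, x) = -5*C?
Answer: -2176/2793 ≈ -0.77909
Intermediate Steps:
K(C, x) = 5*C/8 (K(C, x) = -(-5)*C/8 = 5*C/8)
r(t) = t*(-2 + 5*t/8) (r(t) = t*(5*t/8 - 2) = t*(-2 + 5*t/8))
p = 2176/8379 (p = (-986 + 714)/((⅛)*(-13)*(-16 + 5*(-13)) - 1179) = -272/((⅛)*(-13)*(-16 - 65) - 1179) = -272/((⅛)*(-13)*(-81) - 1179) = -272/(1053/8 - 1179) = -272/(-8379/8) = -272*(-8/8379) = 2176/8379 ≈ 0.25970)
p*(-3 + (0*0)*6) = 2176*(-3 + (0*0)*6)/8379 = 2176*(-3 + 0*6)/8379 = 2176*(-3 + 0)/8379 = (2176/8379)*(-3) = -2176/2793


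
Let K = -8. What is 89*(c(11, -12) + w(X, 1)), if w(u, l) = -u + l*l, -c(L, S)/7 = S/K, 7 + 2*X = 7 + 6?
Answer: -2225/2 ≈ -1112.5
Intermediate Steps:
X = 3 (X = -7/2 + (7 + 6)/2 = -7/2 + (½)*13 = -7/2 + 13/2 = 3)
c(L, S) = 7*S/8 (c(L, S) = -7*S/(-8) = -7*S*(-1)/8 = -(-7)*S/8 = 7*S/8)
w(u, l) = l² - u (w(u, l) = -u + l² = l² - u)
89*(c(11, -12) + w(X, 1)) = 89*((7/8)*(-12) + (1² - 1*3)) = 89*(-21/2 + (1 - 3)) = 89*(-21/2 - 2) = 89*(-25/2) = -2225/2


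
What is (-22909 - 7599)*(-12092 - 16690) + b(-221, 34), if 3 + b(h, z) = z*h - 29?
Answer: 878073710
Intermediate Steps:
b(h, z) = -32 + h*z (b(h, z) = -3 + (z*h - 29) = -3 + (h*z - 29) = -3 + (-29 + h*z) = -32 + h*z)
(-22909 - 7599)*(-12092 - 16690) + b(-221, 34) = (-22909 - 7599)*(-12092 - 16690) + (-32 - 221*34) = -30508*(-28782) + (-32 - 7514) = 878081256 - 7546 = 878073710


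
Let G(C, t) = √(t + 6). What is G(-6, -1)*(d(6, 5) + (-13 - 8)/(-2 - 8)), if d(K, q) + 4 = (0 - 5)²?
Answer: 231*√5/10 ≈ 51.653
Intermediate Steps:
G(C, t) = √(6 + t)
d(K, q) = 21 (d(K, q) = -4 + (0 - 5)² = -4 + (-5)² = -4 + 25 = 21)
G(-6, -1)*(d(6, 5) + (-13 - 8)/(-2 - 8)) = √(6 - 1)*(21 + (-13 - 8)/(-2 - 8)) = √5*(21 - 21/(-10)) = √5*(21 - 21*(-⅒)) = √5*(21 + 21/10) = √5*(231/10) = 231*√5/10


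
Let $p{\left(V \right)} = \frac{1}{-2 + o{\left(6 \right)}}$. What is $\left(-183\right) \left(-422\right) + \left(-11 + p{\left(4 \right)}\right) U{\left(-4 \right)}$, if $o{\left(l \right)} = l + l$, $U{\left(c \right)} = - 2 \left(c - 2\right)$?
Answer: $\frac{385476}{5} \approx 77095.0$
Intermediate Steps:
$U{\left(c \right)} = 4 - 2 c$ ($U{\left(c \right)} = - 2 \left(-2 + c\right) = 4 - 2 c$)
$o{\left(l \right)} = 2 l$
$p{\left(V \right)} = \frac{1}{10}$ ($p{\left(V \right)} = \frac{1}{-2 + 2 \cdot 6} = \frac{1}{-2 + 12} = \frac{1}{10}$)
$\left(-183\right) \left(-422\right) + \left(-11 + p{\left(4 \right)}\right) U{\left(-4 \right)} = \left(-183\right) \left(-422\right) + \left(-11 + \frac{1}{10}\right) \left(4 - -8\right) = 77226 - \frac{109 \left(4 + 8\right)}{10} = 77226 - \frac{654}{5} = \frac{385476}{5}$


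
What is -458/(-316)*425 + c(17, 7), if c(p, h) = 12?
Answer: 99221/158 ≈ 627.98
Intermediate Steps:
-458/(-316)*425 + c(17, 7) = -458/(-316)*425 + 12 = -458*(-1/316)*425 + 12 = (229/158)*425 + 12 = 97325/158 + 12 = 99221/158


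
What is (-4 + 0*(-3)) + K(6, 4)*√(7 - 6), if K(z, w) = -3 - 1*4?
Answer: -11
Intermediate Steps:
K(z, w) = -7 (K(z, w) = -3 - 4 = -7)
(-4 + 0*(-3)) + K(6, 4)*√(7 - 6) = (-4 + 0*(-3)) - 7*√(7 - 6) = (-4 + 0) - 7*√1 = -4 - 7*1 = -4 - 7 = -11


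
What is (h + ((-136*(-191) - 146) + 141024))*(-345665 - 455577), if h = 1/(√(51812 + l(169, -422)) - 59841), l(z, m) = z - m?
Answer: -239365559074816307991/1790446439 + 400621*√52403/1790446439 ≈ -1.3369e+11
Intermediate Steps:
h = 1/(-59841 + √52403) (h = 1/(√(51812 + (169 - 1*(-422))) - 59841) = 1/(√(51812 + (169 + 422)) - 59841) = 1/(√(51812 + 591) - 59841) = 1/(√52403 - 59841) = 1/(-59841 + √52403) ≈ -1.6775e-5)
(h + ((-136*(-191) - 146) + 141024))*(-345665 - 455577) = ((-59841/3580892878 - √52403/3580892878) + ((-136*(-191) - 146) + 141024))*(-345665 - 455577) = ((-59841/3580892878 - √52403/3580892878) + ((25976 - 146) + 141024))*(-801242) = ((-59841/3580892878 - √52403/3580892878) + (25830 + 141024))*(-801242) = ((-59841/3580892878 - √52403/3580892878) + 166854)*(-801242) = (597486300205971/3580892878 - √52403/3580892878)*(-801242) = -239365559074816307991/1790446439 + 400621*√52403/1790446439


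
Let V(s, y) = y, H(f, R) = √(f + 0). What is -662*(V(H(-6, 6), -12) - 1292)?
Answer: 863248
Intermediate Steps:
H(f, R) = √f
-662*(V(H(-6, 6), -12) - 1292) = -662*(-12 - 1292) = -662*(-1304) = 863248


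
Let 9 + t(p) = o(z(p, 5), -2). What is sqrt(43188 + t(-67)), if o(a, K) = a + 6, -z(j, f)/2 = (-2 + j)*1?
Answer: sqrt(43323) ≈ 208.14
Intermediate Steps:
z(j, f) = 4 - 2*j (z(j, f) = -2*(-2 + j) = 4 - 2*j)
o(a, K) = 6 + a
t(p) = 1 - 2*p (t(p) = -9 + (6 + (4 - 2*p)) = -9 + (10 - 2*p) = 1 - 2*p)
sqrt(43188 + t(-67)) = sqrt(43188 + (1 - 2*(-67))) = sqrt(43188 + (1 + 134)) = sqrt(43188 + 135) = sqrt(43323)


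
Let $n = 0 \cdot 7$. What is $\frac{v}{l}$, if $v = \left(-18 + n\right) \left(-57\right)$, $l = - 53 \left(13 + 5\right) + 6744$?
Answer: $\frac{171}{965} \approx 0.1772$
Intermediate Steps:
$n = 0$
$l = 5790$ ($l = \left(-53\right) 18 + 6744 = -954 + 6744 = 5790$)
$v = 1026$ ($v = \left(-18 + 0\right) \left(-57\right) = \left(-18\right) \left(-57\right) = 1026$)
$\frac{v}{l} = \frac{1026}{5790} = 1026 \cdot \frac{1}{5790} = \frac{171}{965}$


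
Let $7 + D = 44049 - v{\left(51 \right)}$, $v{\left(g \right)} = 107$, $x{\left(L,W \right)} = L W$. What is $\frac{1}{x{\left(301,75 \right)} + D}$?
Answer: $\frac{1}{66510} \approx 1.5035 \cdot 10^{-5}$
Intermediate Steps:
$D = 43935$ ($D = -7 + \left(44049 - 107\right) = -7 + 43942 = 43935$)
$\frac{1}{x{\left(301,75 \right)} + D} = \frac{1}{301 \cdot 75 + 43935} = \frac{1}{22575 + 43935} = \frac{1}{66510}$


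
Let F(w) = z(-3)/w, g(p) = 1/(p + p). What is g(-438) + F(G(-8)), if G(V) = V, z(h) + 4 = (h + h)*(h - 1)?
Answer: -2191/876 ≈ -2.5011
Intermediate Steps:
z(h) = -4 + 2*h*(-1 + h) (z(h) = -4 + (h + h)*(h - 1) = -4 + (2*h)*(-1 + h) = -4 + 2*h*(-1 + h))
g(p) = 1/(2*p)
F(w) = 20/w (F(w) = (-4 - 2*(-3) + 2*(-3)²)/w = (-4 + 6 + 2*9)/w = (-4 + 6 + 18)/w = 20/w)
g(-438) + F(G(-8)) = (½)/(-438) + 20/(-8) = (½)*(-1/438) + 20*(-⅛) = -1/876 - 5/2 = -2191/876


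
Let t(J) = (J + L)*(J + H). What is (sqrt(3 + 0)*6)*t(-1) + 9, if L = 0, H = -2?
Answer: 9 + 18*sqrt(3) ≈ 40.177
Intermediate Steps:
t(J) = J*(-2 + J) (t(J) = (J + 0)*(J - 2) = J*(-2 + J))
(sqrt(3 + 0)*6)*t(-1) + 9 = (sqrt(3 + 0)*6)*(-(-2 - 1)) + 9 = (sqrt(3)*6)*(-1*(-3)) + 9 = (6*sqrt(3))*3 + 9 = 18*sqrt(3) + 9 = 9 + 18*sqrt(3)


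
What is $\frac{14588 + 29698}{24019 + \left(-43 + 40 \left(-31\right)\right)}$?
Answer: $\frac{22143}{11368} \approx 1.9478$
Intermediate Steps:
$\frac{14588 + 29698}{24019 + \left(-43 + 40 \left(-31\right)\right)} = \frac{44286}{24019 - 1283} = \frac{44286}{22736} = 44286 \cdot \frac{1}{22736} = \frac{22143}{11368}$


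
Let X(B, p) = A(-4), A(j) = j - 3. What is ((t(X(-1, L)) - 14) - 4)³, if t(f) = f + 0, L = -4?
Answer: -15625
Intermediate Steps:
A(j) = -3 + j
X(B, p) = -7 (X(B, p) = -3 - 4 = -7)
t(f) = f
((t(X(-1, L)) - 14) - 4)³ = ((-7 - 14) - 4)³ = (-21 - 4)³ = (-25)³ = -15625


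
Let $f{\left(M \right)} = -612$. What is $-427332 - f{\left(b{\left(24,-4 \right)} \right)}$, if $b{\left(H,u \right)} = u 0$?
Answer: $-426720$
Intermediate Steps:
$b{\left(H,u \right)} = 0$
$-427332 - f{\left(b{\left(24,-4 \right)} \right)} = -427332 - -612 = -427332 + 612 = -426720$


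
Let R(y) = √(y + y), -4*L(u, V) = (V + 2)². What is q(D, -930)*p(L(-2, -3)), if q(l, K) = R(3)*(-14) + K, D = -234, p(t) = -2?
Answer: 1860 + 28*√6 ≈ 1928.6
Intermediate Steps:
L(u, V) = -(2 + V)²/4 (L(u, V) = -(V + 2)²/4 = -(2 + V)²/4)
R(y) = √2*√y (R(y) = √(2*y) = √2*√y)
q(l, K) = K - 14*√6 (q(l, K) = (√2*√3)*(-14) + K = √6*(-14) + K = -14*√6 + K = K - 14*√6)
q(D, -930)*p(L(-2, -3)) = (-930 - 14*√6)*(-2) = 1860 + 28*√6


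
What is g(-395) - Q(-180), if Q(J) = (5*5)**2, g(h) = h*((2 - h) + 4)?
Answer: -159020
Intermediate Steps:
g(h) = h*(6 - h)
Q(J) = 625 (Q(J) = 25**2 = 625)
g(-395) - Q(-180) = -395*(6 - 1*(-395)) - 1*625 = -395*(6 + 395) - 625 = -395*401 - 625 = -158395 - 625 = -159020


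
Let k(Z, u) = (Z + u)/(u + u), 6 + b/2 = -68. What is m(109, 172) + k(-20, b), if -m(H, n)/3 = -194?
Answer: 21555/37 ≈ 582.57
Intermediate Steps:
b = -148 (b = -12 + 2*(-68) = -12 - 136 = -148)
k(Z, u) = (Z + u)/(2*u) (k(Z, u) = (Z + u)/((2*u)) = (Z + u)*(1/(2*u)) = (Z + u)/(2*u))
m(H, n) = 582 (m(H, n) = -3*(-194) = 582)
m(109, 172) + k(-20, b) = 582 + (½)*(-20 - 148)/(-148) = 582 + (½)*(-1/148)*(-168) = 582 + 21/37 = 21555/37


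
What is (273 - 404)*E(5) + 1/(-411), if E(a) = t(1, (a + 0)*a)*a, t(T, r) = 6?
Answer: -1615231/411 ≈ -3930.0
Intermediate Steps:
E(a) = 6*a
(273 - 404)*E(5) + 1/(-411) = (273 - 404)*(6*5) + 1/(-411) = -131*30 - 1/411 = -3930 - 1/411 = -1615231/411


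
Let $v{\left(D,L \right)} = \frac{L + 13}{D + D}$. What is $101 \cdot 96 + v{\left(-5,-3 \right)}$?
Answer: $9695$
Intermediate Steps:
$v{\left(D,L \right)} = \frac{13 + L}{2 D}$
$101 \cdot 96 + v{\left(-5,-3 \right)} = 101 \cdot 96 + \frac{13 - 3}{2 \left(-5\right)} = 9696 + \frac{1}{2} \left(- \frac{1}{5}\right) 10 = 9696 - 1 = 9695$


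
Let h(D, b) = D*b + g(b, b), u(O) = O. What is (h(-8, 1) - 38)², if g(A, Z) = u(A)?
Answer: 2025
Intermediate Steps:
g(A, Z) = A
h(D, b) = b + D*b (h(D, b) = D*b + b = b + D*b)
(h(-8, 1) - 38)² = (1*(1 - 8) - 38)² = (1*(-7) - 38)² = (-7 - 38)² = (-45)² = 2025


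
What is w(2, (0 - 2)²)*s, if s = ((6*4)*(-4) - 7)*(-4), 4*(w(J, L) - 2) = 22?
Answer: 3090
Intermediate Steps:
w(J, L) = 15/2 (w(J, L) = 2 + (¼)*22 = 2 + 11/2 = 15/2)
s = 412 (s = (24*(-4) - 7)*(-4) = (-96 - 7)*(-4) = -103*(-4) = 412)
w(2, (0 - 2)²)*s = (15/2)*412 = 3090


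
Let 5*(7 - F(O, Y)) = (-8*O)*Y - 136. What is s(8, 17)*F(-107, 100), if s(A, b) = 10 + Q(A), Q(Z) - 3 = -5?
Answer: -683432/5 ≈ -1.3669e+5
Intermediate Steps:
Q(Z) = -2 (Q(Z) = 3 - 5 = -2)
F(O, Y) = 171/5 + 8*O*Y/5 (F(O, Y) = 7 - ((-8*O)*Y - 136)/5 = 7 - (-8*O*Y - 136)/5 = 7 - (-136 - 8*O*Y)/5 = 7 + (136/5 + 8*O*Y/5) = 171/5 + 8*O*Y/5)
s(A, b) = 8 (s(A, b) = 10 - 2 = 8)
s(8, 17)*F(-107, 100) = 8*(171/5 + (8/5)*(-107)*100) = 8*(171/5 - 17120) = 8*(-85429/5) = -683432/5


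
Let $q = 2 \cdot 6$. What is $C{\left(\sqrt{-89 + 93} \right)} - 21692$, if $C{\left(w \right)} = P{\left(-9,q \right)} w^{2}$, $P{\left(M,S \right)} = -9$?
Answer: $-21728$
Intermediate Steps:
$q = 12$
$C{\left(w \right)} = - 9 w^{2}$
$C{\left(\sqrt{-89 + 93} \right)} - 21692 = - 9 \left(\sqrt{-89 + 93}\right)^{2} - 21692 = - 9 \left(\sqrt{4}\right)^{2} - 21692 = - 9 \cdot 2^{2} - 21692 = \left(-9\right) 4 - 21692 = -36 - 21692 = -21728$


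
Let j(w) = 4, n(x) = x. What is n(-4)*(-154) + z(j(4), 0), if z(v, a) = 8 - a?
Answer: 624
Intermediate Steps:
n(-4)*(-154) + z(j(4), 0) = -4*(-154) + (8 - 1*0) = 616 + (8 + 0) = 616 + 8 = 624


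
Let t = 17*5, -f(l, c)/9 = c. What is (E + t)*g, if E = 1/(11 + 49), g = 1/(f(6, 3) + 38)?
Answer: 5101/660 ≈ 7.7288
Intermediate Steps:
f(l, c) = -9*c
t = 85
g = 1/11 (g = 1/(-9*3 + 38) = 1/(-27 + 38) = 1/11 ≈ 0.090909)
E = 1/60 ≈ 0.016667
(E + t)*g = (1/60 + 85)*(1/11) = (5101/60)*(1/11) = 5101/660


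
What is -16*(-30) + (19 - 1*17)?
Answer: 482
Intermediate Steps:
-16*(-30) + (19 - 1*17) = 480 + (19 - 17) = 480 + 2 = 482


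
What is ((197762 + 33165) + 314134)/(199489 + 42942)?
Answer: 545061/242431 ≈ 2.2483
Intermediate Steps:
((197762 + 33165) + 314134)/(199489 + 42942) = (230927 + 314134)/242431 = 545061*(1/242431) = 545061/242431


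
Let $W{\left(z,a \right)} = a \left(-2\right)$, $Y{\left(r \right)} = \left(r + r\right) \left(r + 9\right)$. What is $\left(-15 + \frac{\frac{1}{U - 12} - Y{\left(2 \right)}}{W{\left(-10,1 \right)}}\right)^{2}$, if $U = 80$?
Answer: $\frac{904401}{18496} \approx 48.897$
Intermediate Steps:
$Y{\left(r \right)} = 2 r \left(9 + r\right)$
$W{\left(z,a \right)} = - 2 a$
$\left(-15 + \frac{\frac{1}{U - 12} - Y{\left(2 \right)}}{W{\left(-10,1 \right)}}\right)^{2} = \left(-15 + \frac{\frac{1}{80 - 12} - 2 \cdot 2 \left(9 + 2\right)}{\left(-2\right) 1}\right)^{2} = \left(-15 + \frac{\frac{1}{68} - 2 \cdot 2 \cdot 11}{-2}\right)^{2} = \left(-15 + \left(\frac{1}{68} - 44\right) \left(- \frac{1}{2}\right)\right)^{2} = \left(-15 - - \frac{2991}{136}\right)^{2} = \left(-15 + \frac{2991}{136}\right)^{2} = \left(\frac{951}{136}\right)^{2} = \frac{904401}{18496}$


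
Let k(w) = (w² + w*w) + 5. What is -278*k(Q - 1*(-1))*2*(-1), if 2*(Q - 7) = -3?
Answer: 49762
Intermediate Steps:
Q = 11/2 (Q = 7 + (½)*(-3) = 7 - 3/2 = 11/2 ≈ 5.5000)
k(w) = 5 + 2*w² (k(w) = (w² + w²) + 5 = 2*w² + 5 = 5 + 2*w²)
-278*k(Q - 1*(-1))*2*(-1) = -278*(5 + 2*(11/2 - 1*(-1))²)*2*(-1) = -278*(5 + 2*(11/2 + 1)²)*2*(-1) = -278*(5 + 2*(13/2)²)*2*(-1) = -278*(5 + 2*(169/4))*2*(-1) = -278*(5 + 169/2)*2*(-1) = -278*(179/2)*2*(-1) = -49762*(-1) = -278*(-179) = 49762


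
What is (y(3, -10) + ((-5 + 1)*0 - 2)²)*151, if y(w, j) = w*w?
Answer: 1963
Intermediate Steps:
y(w, j) = w²
(y(3, -10) + ((-5 + 1)*0 - 2)²)*151 = (3² + ((-5 + 1)*0 - 2)²)*151 = (9 + (-4*0 - 2)²)*151 = (9 + (0 - 2)²)*151 = (9 + (-2)²)*151 = (9 + 4)*151 = 13*151 = 1963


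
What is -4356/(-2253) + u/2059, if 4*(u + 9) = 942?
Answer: 6319539/3092618 ≈ 2.0434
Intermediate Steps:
u = 453/2 (u = -9 + (1/4)*942 = -9 + 471/2 = 453/2 ≈ 226.50)
-4356/(-2253) + u/2059 = -4356/(-2253) + (453/2)/2059 = -4356*(-1/2253) + (453/2)*(1/2059) = 1452/751 + 453/4118 = 6319539/3092618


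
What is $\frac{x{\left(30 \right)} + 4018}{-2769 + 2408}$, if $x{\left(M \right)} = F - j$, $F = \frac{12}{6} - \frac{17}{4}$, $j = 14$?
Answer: $- \frac{16007}{1444} \approx -11.085$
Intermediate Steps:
$F = - \frac{9}{4}$ ($F = 12 \cdot \frac{1}{6} - \frac{17}{4} = 2 - \frac{17}{4} = - \frac{9}{4} \approx -2.25$)
$x{\left(M \right)} = - \frac{65}{4}$ ($x{\left(M \right)} = - \frac{9}{4} - 14 = - \frac{65}{4}$)
$\frac{x{\left(30 \right)} + 4018}{-2769 + 2408} = \frac{- \frac{65}{4} + 4018}{-2769 + 2408} = \frac{16007}{4 \left(-361\right)} = \frac{16007}{4} \left(- \frac{1}{361}\right) = - \frac{16007}{1444}$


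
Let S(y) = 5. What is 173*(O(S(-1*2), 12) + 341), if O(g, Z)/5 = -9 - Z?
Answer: 40828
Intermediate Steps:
O(g, Z) = -45 - 5*Z (O(g, Z) = 5*(-9 - Z) = -45 - 5*Z)
173*(O(S(-1*2), 12) + 341) = 173*((-45 - 5*12) + 341) = 173*((-45 - 60) + 341) = 173*(-105 + 341) = 173*236 = 40828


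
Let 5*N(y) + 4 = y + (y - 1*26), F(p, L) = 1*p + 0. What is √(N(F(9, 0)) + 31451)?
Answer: √786215/5 ≈ 177.34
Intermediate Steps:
F(p, L) = p (F(p, L) = p + 0 = p)
N(y) = -6 + 2*y/5 (N(y) = -⅘ + (y + (y - 1*26))/5 = -⅘ + (y + (y - 26))/5 = -⅘ + (y + (-26 + y))/5 = -⅘ + (-26 + 2*y)/5 = -⅘ + (-26/5 + 2*y/5) = -6 + 2*y/5)
√(N(F(9, 0)) + 31451) = √((-6 + (⅖)*9) + 31451) = √((-6 + 18/5) + 31451) = √(-12/5 + 31451) = √(157243/5) = √786215/5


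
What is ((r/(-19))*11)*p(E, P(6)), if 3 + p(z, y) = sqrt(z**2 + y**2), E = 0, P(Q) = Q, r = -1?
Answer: 33/19 ≈ 1.7368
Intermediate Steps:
p(z, y) = -3 + sqrt(y**2 + z**2) (p(z, y) = -3 + sqrt(z**2 + y**2) = -3 + sqrt(y**2 + z**2))
((r/(-19))*11)*p(E, P(6)) = (-1/(-19)*11)*(-3 + sqrt(6**2 + 0**2)) = (-1*(-1/19)*11)*(-3 + sqrt(36 + 0)) = ((1/19)*11)*(-3 + sqrt(36)) = 11*(-3 + 6)/19 = (11/19)*3 = 33/19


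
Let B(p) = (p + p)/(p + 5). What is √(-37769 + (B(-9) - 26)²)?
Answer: 13*I*√883/2 ≈ 193.15*I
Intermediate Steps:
B(p) = 2*p/(5 + p) (B(p) = (2*p)/(5 + p) = 2*p/(5 + p))
√(-37769 + (B(-9) - 26)²) = √(-37769 + (2*(-9)/(5 - 9) - 26)²) = √(-37769 + (2*(-9)/(-4) - 26)²) = √(-37769 + (2*(-9)*(-¼) - 26)²) = √(-37769 + (9/2 - 26)²) = √(-37769 + (-43/2)²) = √(-37769 + 1849/4) = √(-149227/4) = 13*I*√883/2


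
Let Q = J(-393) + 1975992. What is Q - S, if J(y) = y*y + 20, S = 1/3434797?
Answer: 7317701051416/3434797 ≈ 2.1305e+6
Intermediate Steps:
S = 1/3434797 ≈ 2.9114e-7
J(y) = 20 + y² (J(y) = y² + 20 = 20 + y²)
Q = 2130461 (Q = (20 + (-393)²) + 1975992 = (20 + 154449) + 1975992 = 154469 + 1975992 = 2130461)
Q - S = 2130461 - 1*1/3434797 = 2130461 - 1/3434797 = 7317701051416/3434797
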